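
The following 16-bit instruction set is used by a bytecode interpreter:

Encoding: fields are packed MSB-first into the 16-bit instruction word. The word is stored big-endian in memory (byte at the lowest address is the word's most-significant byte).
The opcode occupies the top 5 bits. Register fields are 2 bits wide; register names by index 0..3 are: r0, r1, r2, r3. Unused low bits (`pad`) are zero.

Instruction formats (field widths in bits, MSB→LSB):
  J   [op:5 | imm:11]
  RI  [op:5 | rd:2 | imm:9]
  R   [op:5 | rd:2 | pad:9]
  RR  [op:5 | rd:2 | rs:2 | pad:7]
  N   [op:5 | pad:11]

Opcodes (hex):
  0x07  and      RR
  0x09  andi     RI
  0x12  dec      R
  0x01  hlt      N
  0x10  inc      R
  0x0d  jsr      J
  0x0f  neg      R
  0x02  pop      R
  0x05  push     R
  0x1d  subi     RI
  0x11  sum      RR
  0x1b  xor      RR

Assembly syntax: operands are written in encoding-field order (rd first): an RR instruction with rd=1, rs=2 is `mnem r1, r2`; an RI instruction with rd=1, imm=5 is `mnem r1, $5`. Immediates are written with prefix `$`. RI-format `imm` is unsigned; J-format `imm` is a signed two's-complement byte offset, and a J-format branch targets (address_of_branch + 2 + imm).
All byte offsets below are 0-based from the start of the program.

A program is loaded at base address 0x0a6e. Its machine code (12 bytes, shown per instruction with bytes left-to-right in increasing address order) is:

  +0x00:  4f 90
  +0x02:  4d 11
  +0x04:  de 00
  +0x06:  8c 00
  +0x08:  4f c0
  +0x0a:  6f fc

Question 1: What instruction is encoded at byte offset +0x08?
+0x08: 4f c0 ⇒ word 0x4fc0 (big)
  top 5b → 0x9 → andi [RI]
  [10:9] rd=3 = r3
  [8:0] imm=448 = $448

andi r3, $448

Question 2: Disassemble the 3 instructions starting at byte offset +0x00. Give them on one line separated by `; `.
andi r3, $400; andi r2, $273; xor r3, r0

off 0x00: read 4f 90 as big → 0x4f90
  opcode bits[15:11]=0x9: andi/RI
  rd@[10:9]=0x3 ⇒ r3
  imm@[8:0]=0x190 ⇒ $400
off 0x02: read 4d 11 as big → 0x4d11
  opcode bits[15:11]=0x9: andi/RI
  rd@[10:9]=0x2 ⇒ r2
  imm@[8:0]=0x111 ⇒ $273
off 0x04: read de 00 as big → 0xde00
  opcode bits[15:11]=0x1b: xor/RR
  rd@[10:9]=0x3 ⇒ r3
  rs@[8:7]=0x0 ⇒ r0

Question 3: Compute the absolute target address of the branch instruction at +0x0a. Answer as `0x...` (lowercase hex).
off 0x0a: read 6f fc as big → 0x6ffc
  top 5b → 0xd → jsr [J]
  imm: (w>>0)&0x7ff=0x7fc (s11→-4) → $-4
  target = base 0x0a6e + off 0x0a + 2 + imm -4 = 0x0a76

0x0a76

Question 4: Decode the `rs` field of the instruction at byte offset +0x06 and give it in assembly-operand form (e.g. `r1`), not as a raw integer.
r0

+0x06: 8c 00 ⇒ word 0x8c00 (big)
  op=0x8c00>>11=0x11 ⇒ sum (RR)
  [10:9] rd=2 = r2
  [8:7] rs=0 = r0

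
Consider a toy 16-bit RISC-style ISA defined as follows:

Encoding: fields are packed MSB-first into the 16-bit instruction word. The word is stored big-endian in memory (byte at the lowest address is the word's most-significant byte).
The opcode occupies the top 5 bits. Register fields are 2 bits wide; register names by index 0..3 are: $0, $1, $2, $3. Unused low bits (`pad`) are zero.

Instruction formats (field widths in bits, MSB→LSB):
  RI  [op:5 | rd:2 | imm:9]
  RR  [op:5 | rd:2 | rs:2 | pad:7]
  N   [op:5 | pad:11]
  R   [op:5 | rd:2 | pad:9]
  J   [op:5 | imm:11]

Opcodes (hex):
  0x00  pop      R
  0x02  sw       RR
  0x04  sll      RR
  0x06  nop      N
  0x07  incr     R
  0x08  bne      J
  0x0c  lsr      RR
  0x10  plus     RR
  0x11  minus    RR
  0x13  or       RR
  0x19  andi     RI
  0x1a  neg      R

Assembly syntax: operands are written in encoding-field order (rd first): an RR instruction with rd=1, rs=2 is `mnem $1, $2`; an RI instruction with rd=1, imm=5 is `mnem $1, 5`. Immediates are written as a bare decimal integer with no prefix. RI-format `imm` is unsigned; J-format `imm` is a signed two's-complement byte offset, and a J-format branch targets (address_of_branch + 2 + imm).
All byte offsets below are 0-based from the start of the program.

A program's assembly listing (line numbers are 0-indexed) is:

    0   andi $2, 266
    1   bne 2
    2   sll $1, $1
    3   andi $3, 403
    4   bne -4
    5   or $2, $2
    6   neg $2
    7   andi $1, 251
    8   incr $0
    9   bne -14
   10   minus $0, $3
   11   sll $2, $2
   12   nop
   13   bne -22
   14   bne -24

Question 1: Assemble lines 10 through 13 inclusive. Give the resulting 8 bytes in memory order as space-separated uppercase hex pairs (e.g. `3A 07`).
89 80 25 00 30 00 47 EA

L10: minus op=0x11:5|rd=0:2|rs=3:2|pad=0:7 ⇒ 0x8980 ⇒ big 89 80
L11: sll op=0x4:5|rd=2:2|rs=2:2|pad=0:7 ⇒ 0x2500 ⇒ big 25 00
L12: nop op=0x6:5|pad=0:11 ⇒ 0x3000 ⇒ big 30 00
L13: bne op=0x8:5|imm=-22:11 ⇒ 0x47ea ⇒ big 47 ea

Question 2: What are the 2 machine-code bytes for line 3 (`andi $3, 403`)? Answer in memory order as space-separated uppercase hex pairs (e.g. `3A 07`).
3. andi fields op=0x19:5|rd=3:2|imm=403:9 → word cf93h → cf 93

CF 93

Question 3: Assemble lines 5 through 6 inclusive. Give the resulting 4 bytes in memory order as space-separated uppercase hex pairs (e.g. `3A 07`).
5. or fields op=0x13:5|rd=2:2|rs=2:2|pad=0:7 → word 9d00h → 9d 00
6. neg fields op=0x1a:5|rd=2:2|pad=0:9 → word d400h → d4 00

9D 00 D4 00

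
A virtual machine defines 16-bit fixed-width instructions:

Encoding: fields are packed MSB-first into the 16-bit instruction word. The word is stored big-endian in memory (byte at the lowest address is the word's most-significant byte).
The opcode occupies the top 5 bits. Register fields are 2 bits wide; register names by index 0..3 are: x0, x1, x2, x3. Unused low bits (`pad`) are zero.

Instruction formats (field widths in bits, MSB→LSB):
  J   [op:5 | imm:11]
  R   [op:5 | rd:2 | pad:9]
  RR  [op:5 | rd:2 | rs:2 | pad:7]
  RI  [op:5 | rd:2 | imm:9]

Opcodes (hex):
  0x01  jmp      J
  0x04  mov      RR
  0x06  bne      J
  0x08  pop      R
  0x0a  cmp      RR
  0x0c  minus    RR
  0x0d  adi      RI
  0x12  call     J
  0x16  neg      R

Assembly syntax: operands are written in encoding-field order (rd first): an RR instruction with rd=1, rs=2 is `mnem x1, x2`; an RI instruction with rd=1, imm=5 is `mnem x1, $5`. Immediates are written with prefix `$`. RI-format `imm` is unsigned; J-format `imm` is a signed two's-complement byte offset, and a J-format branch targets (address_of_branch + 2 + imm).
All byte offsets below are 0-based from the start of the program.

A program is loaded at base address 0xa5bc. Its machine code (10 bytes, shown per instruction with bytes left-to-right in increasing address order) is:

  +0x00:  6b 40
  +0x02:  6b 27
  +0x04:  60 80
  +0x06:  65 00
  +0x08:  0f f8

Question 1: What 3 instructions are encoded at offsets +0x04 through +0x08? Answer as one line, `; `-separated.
minus x0, x1; minus x2, x2; jmp $-8

[04] 60 80 → 0x6080
  opcode bits[15:11]=0xc: minus/RR
  rd: (w>>9)&0x3=0x0 → x0
  rs: (w>>7)&0x3=0x1 → x1
[06] 65 00 → 0x6500
  opcode bits[15:11]=0xc: minus/RR
  rd: (w>>9)&0x3=0x2 → x2
  rs: (w>>7)&0x3=0x2 → x2
[08] 0f f8 → 0x0ff8
  opcode bits[15:11]=0x1: jmp/J
  imm: (w>>0)&0x7ff=0x7f8 (s11→-8) → $-8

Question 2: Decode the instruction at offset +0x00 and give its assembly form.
[00] 6b 40 → 0x6b40
  opcode bits[15:11]=0xd: adi/RI
  [10:9] rd=1 = x1
  [8:0] imm=320 = $320

adi x1, $320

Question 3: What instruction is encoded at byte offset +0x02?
[02] 6b 27 → 0x6b27
  top 5b → 0xd → adi [RI]
  rd: (w>>9)&0x3=0x1 → x1
  imm: (w>>0)&0x1ff=0x127 → $295

adi x1, $295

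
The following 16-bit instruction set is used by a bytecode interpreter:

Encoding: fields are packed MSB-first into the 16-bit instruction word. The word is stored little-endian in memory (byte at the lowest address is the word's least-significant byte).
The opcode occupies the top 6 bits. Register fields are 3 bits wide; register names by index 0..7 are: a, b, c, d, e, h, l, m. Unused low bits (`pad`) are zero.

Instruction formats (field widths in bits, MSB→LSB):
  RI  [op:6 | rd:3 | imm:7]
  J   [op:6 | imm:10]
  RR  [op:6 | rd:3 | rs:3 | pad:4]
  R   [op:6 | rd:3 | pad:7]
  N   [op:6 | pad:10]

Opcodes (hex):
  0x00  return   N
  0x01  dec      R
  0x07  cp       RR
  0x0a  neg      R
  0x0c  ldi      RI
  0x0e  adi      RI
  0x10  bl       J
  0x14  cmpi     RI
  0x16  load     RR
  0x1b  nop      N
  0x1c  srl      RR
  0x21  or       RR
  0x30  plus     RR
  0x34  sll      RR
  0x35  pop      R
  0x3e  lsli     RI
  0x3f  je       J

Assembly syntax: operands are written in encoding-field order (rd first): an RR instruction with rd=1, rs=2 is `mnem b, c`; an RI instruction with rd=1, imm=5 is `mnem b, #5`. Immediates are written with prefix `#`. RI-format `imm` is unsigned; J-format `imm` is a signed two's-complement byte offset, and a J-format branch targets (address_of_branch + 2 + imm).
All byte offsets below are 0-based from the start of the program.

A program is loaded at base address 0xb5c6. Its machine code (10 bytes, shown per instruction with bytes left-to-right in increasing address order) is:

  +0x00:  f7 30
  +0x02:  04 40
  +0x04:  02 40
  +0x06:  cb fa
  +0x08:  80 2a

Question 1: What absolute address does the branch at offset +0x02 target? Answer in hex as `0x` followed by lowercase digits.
+0x02: 04 40 ⇒ word 0x4004 (little)
  top 6b → 0x10 → bl [J]
  imm: (w>>0)&0x3ff=0x4 → #4
  target = base 0xb5c6 + off 0x02 + 2 + imm 4 = 0xb5ce

0xb5ce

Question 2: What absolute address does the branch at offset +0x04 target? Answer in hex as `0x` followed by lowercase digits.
0xb5ce

[04] 02 40 → 0x4002
  top 6b → 0x10 → bl [J]
  [9:0] imm=2 = #2
  target = base 0xb5c6 + off 0x04 + 2 + imm 2 = 0xb5ce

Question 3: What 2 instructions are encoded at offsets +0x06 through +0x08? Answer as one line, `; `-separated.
off 0x06: read cb fa as little → 0xfacb
  top 6b → 0x3e → lsli [RI]
  rd: (w>>7)&0x7=0x5 → h
  imm: (w>>0)&0x7f=0x4b → #75
off 0x08: read 80 2a as little → 0x2a80
  top 6b → 0xa → neg [R]
  rd: (w>>7)&0x7=0x5 → h

lsli h, #75; neg h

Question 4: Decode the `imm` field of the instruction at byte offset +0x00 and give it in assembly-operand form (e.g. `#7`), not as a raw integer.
#119

[00] f7 30 → 0x30f7
  top 6b → 0xc → ldi [RI]
  rd@[9:7]=0x1 ⇒ b
  imm@[6:0]=0x77 ⇒ #119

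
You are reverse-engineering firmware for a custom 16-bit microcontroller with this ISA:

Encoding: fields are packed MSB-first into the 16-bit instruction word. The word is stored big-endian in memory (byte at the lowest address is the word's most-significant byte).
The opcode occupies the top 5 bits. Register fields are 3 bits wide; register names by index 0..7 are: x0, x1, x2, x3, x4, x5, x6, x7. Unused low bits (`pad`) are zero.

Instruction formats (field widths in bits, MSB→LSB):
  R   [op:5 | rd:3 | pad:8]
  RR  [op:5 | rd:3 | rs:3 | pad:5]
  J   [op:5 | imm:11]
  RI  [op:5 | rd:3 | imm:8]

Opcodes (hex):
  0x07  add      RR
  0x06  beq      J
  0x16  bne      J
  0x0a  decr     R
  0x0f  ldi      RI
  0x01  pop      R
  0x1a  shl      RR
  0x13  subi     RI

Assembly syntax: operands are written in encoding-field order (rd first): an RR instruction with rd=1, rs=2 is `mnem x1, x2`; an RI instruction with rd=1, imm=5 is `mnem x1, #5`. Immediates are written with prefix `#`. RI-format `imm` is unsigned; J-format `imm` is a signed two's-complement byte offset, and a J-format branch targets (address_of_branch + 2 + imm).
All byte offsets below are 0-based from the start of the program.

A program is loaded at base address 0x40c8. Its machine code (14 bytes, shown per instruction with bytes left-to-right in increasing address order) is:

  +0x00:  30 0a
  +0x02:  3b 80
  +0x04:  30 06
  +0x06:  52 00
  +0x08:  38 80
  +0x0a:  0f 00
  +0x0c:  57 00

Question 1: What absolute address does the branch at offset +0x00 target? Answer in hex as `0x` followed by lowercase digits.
off 0x00: read 30 0a as big → 0x300a
  opcode bits[15:11]=0x6: beq/J
  [10:0] imm=10 = #10
  target = base 0x40c8 + off 0x00 + 2 + imm 10 = 0x40d4

0x40d4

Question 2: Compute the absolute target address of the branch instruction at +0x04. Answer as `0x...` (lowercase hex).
off 0x04: read 30 06 as big → 0x3006
  op=0x3006>>11=0x6 ⇒ beq (J)
  imm: (w>>0)&0x7ff=0x6 → #6
  target = base 0x40c8 + off 0x04 + 2 + imm 6 = 0x40d4

0x40d4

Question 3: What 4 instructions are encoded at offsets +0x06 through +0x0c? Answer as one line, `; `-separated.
decr x2; add x0, x4; pop x7; decr x7

@+06  big-endian(52 00) = 0x5200
  op=0x5200>>11=0xa ⇒ decr (R)
  rd@[10:8]=0x2 ⇒ x2
@+08  big-endian(38 80) = 0x3880
  op=0x3880>>11=0x7 ⇒ add (RR)
  rd@[10:8]=0x0 ⇒ x0
  rs@[7:5]=0x4 ⇒ x4
@+0a  big-endian(0f 00) = 0x0f00
  op=0x0f00>>11=0x1 ⇒ pop (R)
  rd@[10:8]=0x7 ⇒ x7
@+0c  big-endian(57 00) = 0x5700
  op=0x5700>>11=0xa ⇒ decr (R)
  rd@[10:8]=0x7 ⇒ x7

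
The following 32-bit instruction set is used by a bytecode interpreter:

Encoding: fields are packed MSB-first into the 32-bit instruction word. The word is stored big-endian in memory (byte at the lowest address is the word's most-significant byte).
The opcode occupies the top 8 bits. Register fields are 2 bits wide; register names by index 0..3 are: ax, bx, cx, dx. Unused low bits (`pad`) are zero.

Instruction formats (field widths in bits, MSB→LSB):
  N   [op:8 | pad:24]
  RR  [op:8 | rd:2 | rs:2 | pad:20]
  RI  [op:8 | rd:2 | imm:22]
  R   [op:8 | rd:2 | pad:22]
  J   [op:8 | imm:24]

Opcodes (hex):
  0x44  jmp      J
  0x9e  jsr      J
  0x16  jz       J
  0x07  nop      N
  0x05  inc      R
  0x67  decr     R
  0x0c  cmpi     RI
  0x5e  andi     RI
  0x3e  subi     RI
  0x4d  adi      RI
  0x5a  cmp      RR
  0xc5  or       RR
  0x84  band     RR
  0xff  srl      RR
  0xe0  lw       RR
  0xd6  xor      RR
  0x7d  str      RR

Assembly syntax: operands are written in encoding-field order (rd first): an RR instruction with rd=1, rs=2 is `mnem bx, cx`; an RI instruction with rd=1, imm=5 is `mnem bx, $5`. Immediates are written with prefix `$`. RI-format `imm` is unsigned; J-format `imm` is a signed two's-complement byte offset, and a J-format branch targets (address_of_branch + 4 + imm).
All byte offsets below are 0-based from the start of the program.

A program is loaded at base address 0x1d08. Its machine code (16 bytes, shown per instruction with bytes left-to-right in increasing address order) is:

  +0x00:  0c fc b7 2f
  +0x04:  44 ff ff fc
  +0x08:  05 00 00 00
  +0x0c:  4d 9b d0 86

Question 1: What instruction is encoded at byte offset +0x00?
@+00  big-endian(0c fc b7 2f) = 0x0cfcb72f
  opcode bits[31:24]=0xc: cmpi/RI
  rd: (w>>22)&0x3=0x3 → dx
  imm: (w>>0)&0x3fffff=0x3cb72f → $3979055

cmpi dx, $3979055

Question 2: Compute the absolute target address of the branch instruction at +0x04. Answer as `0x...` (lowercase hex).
[04] 44 ff ff fc → 0x44fffffc
  opcode bits[31:24]=0x44: jmp/J
  imm@[23:0]=0xfffffc (s24→-4) ⇒ $-4
  target = base 0x1d08 + off 0x04 + 4 + imm -4 = 0x1d0c

0x1d0c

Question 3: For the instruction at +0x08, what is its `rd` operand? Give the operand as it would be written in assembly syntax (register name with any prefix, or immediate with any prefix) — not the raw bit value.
+0x08: 05 00 00 00 ⇒ word 0x05000000 (big)
  opcode bits[31:24]=0x5: inc/R
  rd: (w>>22)&0x3=0x0 → ax

ax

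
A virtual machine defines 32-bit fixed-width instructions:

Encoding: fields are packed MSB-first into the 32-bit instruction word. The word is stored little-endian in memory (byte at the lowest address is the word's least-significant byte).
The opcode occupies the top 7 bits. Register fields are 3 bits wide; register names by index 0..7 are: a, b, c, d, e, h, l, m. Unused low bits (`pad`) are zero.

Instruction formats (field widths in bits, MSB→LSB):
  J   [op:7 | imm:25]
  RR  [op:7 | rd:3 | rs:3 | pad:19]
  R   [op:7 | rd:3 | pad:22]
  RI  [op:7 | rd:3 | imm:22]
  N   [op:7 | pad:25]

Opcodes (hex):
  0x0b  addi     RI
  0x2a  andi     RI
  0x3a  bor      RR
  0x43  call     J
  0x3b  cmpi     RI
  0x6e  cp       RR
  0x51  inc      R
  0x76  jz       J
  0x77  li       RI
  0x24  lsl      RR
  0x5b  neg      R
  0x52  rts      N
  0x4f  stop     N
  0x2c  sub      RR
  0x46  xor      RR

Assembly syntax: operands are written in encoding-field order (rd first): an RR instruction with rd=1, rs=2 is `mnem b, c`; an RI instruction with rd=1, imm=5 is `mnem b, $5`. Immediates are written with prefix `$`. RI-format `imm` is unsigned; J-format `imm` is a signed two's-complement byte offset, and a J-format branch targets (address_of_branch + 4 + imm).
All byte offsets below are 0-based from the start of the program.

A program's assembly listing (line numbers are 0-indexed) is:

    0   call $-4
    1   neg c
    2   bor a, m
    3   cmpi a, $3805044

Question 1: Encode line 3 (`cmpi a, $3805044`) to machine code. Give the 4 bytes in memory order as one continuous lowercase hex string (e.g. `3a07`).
740f3a76

line 3 (cmpi): pack op=0x3b:7|rd=0:3|imm=3805044:22 = 0x763a0f74; little→ 74 0f 3a 76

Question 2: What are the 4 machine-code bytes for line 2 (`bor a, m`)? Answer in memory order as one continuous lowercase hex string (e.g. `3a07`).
L2: bor op=0x3a:7|rd=0:3|rs=7:3|pad=0:19 ⇒ 0x74380000 ⇒ little 00 00 38 74

00003874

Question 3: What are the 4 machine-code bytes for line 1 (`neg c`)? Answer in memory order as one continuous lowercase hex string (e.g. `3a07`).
000080b6

line 1 (neg): pack op=0x5b:7|rd=2:3|pad=0:22 = 0xb6800000; little→ 00 00 80 b6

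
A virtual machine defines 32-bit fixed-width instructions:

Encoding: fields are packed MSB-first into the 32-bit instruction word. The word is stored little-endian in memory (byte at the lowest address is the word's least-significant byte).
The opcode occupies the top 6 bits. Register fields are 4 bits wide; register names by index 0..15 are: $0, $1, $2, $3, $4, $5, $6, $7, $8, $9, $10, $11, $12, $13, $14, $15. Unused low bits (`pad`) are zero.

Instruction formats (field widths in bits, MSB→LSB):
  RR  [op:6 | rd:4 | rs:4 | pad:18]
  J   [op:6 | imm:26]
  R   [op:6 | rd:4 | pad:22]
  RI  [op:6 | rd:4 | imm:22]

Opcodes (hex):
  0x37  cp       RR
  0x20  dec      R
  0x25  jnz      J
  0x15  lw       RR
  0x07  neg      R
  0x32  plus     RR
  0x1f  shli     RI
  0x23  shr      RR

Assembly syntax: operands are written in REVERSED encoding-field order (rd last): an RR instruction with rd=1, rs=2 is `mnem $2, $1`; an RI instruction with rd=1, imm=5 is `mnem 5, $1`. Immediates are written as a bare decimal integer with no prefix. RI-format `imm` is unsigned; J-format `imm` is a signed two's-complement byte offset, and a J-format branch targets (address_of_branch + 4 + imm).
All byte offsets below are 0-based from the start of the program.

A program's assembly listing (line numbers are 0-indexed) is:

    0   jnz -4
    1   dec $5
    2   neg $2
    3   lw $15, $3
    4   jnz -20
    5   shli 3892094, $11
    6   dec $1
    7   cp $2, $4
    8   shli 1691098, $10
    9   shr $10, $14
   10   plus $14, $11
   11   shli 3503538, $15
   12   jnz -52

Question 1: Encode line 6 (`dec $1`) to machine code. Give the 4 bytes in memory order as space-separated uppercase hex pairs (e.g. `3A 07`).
00 00 40 80

L6: dec op=0x20:6|rd=1:4|pad=0:22 ⇒ 0x80400000 ⇒ little 00 00 40 80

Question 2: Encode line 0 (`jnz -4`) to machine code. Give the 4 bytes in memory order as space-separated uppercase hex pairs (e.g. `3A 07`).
0. jnz fields op=0x25:6|imm=-4:26 → word 97fffffch → fc ff ff 97

FC FF FF 97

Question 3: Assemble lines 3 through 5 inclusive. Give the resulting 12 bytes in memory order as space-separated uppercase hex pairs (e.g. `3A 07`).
3. lw fields op=0x15:6|rd=3:4|rs=15:4|pad=0:18 → word 54fc0000h → 00 00 fc 54
4. jnz fields op=0x25:6|imm=-20:26 → word 97ffffech → ec ff ff 97
5. shli fields op=0x1f:6|rd=11:4|imm=3892094:22 → word 7efb637eh → 7e 63 fb 7e

00 00 FC 54 EC FF FF 97 7E 63 FB 7E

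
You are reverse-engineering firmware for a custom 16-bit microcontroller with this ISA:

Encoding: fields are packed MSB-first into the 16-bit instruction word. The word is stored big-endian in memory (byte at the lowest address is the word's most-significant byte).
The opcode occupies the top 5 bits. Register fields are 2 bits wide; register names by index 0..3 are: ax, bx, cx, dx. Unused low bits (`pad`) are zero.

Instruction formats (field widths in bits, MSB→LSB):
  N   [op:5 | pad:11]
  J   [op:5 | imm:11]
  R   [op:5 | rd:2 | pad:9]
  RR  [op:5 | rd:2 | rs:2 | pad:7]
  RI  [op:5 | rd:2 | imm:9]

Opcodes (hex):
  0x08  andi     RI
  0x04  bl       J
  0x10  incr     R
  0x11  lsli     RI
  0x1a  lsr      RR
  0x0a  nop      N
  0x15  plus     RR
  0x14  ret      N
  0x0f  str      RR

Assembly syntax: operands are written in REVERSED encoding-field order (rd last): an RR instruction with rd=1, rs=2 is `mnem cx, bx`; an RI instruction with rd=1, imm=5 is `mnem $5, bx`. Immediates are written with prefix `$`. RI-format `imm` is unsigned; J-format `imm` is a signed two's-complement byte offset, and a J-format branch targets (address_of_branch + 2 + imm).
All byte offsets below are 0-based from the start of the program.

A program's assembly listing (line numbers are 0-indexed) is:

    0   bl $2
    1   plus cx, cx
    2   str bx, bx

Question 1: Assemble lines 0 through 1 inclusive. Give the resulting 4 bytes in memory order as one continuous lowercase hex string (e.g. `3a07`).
line 0 (bl): pack op=0x4:5|imm=2:11 = 0x2002; big→ 20 02
line 1 (plus): pack op=0x15:5|rd=2:2|rs=2:2|pad=0:7 = 0xad00; big→ ad 00

2002ad00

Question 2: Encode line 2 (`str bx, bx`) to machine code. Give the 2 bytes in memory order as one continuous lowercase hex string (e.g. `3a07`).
7a80

2. str fields op=0xf:5|rd=1:2|rs=1:2|pad=0:7 → word 7a80h → 7a 80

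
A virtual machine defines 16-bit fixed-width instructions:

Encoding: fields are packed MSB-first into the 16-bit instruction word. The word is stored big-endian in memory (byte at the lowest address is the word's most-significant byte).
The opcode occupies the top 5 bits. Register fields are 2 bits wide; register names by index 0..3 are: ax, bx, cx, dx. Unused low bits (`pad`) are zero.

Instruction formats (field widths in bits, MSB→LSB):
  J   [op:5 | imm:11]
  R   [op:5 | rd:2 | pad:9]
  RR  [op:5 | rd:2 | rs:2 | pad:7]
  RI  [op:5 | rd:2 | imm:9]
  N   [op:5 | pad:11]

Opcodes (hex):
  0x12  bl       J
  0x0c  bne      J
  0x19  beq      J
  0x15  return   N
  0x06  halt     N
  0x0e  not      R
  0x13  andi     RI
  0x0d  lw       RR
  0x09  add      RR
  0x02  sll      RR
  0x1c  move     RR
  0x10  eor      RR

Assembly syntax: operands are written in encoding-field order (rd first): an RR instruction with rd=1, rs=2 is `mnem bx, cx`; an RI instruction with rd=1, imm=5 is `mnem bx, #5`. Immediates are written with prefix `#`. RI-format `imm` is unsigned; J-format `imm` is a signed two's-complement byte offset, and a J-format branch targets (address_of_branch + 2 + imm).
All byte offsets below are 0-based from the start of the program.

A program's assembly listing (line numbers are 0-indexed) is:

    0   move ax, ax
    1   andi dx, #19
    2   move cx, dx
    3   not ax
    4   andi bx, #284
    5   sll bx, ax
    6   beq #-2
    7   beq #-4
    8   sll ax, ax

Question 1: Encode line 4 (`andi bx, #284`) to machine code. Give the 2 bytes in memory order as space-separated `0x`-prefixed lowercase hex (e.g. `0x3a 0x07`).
0x9b 0x1c

L4: andi op=0x13:5|rd=1:2|imm=284:9 ⇒ 0x9b1c ⇒ big 9b 1c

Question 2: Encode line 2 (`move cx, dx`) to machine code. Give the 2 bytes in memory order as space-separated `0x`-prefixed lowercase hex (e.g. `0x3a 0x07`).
L2: move op=0x1c:5|rd=2:2|rs=3:2|pad=0:7 ⇒ 0xe580 ⇒ big e5 80

0xe5 0x80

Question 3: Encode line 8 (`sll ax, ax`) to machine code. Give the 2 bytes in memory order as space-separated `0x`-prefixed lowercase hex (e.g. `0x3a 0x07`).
line 8 (sll): pack op=0x2:5|rd=0:2|rs=0:2|pad=0:7 = 0x1000; big→ 10 00

0x10 0x00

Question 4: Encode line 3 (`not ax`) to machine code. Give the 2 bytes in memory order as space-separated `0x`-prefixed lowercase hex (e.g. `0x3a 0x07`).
3. not fields op=0xe:5|rd=0:2|pad=0:9 → word 7000h → 70 00

0x70 0x00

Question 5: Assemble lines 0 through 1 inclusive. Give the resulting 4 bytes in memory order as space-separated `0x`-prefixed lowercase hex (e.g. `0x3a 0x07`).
0. move fields op=0x1c:5|rd=0:2|rs=0:2|pad=0:7 → word e000h → e0 00
1. andi fields op=0x13:5|rd=3:2|imm=19:9 → word 9e13h → 9e 13

0xe0 0x00 0x9e 0x13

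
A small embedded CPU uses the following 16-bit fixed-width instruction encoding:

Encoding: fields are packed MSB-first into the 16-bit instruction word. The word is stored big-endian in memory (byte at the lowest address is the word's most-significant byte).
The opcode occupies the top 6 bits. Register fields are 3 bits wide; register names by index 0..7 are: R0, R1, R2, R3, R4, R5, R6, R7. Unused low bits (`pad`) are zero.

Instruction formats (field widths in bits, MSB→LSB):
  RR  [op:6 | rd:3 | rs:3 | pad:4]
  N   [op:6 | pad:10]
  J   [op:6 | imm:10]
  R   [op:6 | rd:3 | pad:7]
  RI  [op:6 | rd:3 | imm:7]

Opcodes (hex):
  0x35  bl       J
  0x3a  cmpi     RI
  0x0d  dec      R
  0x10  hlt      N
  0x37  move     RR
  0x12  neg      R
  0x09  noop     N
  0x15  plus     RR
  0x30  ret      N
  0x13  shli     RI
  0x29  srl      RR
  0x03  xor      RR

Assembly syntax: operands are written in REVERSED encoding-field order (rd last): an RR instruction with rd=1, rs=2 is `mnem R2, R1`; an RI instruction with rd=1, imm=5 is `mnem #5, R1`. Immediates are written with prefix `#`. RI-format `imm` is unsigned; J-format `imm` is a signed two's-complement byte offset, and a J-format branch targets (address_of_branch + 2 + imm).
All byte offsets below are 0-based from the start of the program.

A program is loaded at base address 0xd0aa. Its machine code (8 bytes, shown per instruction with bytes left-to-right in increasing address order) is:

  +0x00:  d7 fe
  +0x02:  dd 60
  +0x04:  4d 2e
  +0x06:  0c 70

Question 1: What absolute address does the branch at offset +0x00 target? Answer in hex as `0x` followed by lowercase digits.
off 0x00: read d7 fe as big → 0xd7fe
  top 6b → 0x35 → bl [J]
  imm: (w>>0)&0x3ff=0x3fe (s10→-2) → #-2
  target = base 0xd0aa + off 0x00 + 2 + imm -2 = 0xd0aa

0xd0aa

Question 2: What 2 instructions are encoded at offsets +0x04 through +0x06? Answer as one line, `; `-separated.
shli #46, R2; xor R7, R0

+0x04: 4d 2e ⇒ word 0x4d2e (big)
  op=0x4d2e>>10=0x13 ⇒ shli (RI)
  rd@[9:7]=0x2 ⇒ R2
  imm@[6:0]=0x2e ⇒ #46
+0x06: 0c 70 ⇒ word 0x0c70 (big)
  op=0x0c70>>10=0x3 ⇒ xor (RR)
  rd@[9:7]=0x0 ⇒ R0
  rs@[6:4]=0x7 ⇒ R7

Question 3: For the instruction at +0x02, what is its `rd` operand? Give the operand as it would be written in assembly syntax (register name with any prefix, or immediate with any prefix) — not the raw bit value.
+0x02: dd 60 ⇒ word 0xdd60 (big)
  top 6b → 0x37 → move [RR]
  [9:7] rd=2 = R2
  [6:4] rs=6 = R6

R2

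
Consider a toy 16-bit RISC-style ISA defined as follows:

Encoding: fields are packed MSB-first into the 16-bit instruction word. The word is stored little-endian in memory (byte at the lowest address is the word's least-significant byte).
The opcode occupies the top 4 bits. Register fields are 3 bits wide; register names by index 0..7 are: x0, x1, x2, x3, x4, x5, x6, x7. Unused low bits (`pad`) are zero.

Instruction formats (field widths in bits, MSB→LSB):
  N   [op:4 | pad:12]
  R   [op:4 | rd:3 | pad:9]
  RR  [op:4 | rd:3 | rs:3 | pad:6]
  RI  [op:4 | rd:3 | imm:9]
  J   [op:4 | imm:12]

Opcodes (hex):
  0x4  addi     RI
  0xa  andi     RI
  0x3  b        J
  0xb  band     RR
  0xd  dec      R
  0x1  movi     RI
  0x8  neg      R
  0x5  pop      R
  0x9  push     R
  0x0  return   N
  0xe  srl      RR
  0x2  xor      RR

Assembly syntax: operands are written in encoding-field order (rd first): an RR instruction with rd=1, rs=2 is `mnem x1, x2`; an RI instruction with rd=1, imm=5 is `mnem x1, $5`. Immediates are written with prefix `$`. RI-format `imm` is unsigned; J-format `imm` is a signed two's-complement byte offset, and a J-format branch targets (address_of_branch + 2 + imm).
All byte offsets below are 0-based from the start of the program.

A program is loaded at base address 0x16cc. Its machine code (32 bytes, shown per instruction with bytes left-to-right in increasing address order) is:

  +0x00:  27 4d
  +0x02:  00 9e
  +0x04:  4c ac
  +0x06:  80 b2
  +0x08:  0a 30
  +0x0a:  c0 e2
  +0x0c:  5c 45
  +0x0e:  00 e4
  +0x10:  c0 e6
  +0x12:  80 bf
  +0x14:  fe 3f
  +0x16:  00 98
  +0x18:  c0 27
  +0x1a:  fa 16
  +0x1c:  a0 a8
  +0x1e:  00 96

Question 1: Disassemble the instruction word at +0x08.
off 0x08: read 0a 30 as little → 0x300a
  op=0x300a>>12=0x3 ⇒ b (J)
  imm: (w>>0)&0xfff=0xa → $10

b $10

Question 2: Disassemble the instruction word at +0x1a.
movi x3, $250

@+1a  little-endian(fa 16) = 0x16fa
  top 4b → 0x1 → movi [RI]
  rd: (w>>9)&0x7=0x3 → x3
  imm: (w>>0)&0x1ff=0xfa → $250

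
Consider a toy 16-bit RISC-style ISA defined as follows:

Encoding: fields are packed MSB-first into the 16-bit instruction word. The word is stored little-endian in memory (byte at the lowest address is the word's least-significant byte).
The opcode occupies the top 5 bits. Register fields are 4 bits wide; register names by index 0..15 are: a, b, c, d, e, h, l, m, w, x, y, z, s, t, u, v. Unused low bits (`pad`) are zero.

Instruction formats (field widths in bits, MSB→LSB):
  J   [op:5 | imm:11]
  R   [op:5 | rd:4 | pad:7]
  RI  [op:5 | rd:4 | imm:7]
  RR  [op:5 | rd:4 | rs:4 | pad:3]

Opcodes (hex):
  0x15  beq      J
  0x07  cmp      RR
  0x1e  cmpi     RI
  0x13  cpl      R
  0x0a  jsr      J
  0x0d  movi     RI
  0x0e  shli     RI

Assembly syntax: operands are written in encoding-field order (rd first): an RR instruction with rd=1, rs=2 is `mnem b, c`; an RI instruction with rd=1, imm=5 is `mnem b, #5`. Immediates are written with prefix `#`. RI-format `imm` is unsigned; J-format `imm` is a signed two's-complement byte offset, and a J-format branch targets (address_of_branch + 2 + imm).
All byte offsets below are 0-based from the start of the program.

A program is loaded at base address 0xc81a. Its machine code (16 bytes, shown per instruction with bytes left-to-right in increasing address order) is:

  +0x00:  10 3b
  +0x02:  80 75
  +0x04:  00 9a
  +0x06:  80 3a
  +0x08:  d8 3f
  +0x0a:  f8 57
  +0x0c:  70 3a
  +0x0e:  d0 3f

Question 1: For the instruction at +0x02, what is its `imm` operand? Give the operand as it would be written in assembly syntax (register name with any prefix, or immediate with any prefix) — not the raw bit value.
#0

+0x02: 80 75 ⇒ word 0x7580 (little)
  opcode bits[15:11]=0xe: shli/RI
  [10:7] rd=11 = z
  [6:0] imm=0 = #0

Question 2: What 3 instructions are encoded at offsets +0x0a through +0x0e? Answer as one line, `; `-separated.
+0x0a: f8 57 ⇒ word 0x57f8 (little)
  top 5b → 0xa → jsr [J]
  imm@[10:0]=0x7f8 (s11→-8) ⇒ #-8
+0x0c: 70 3a ⇒ word 0x3a70 (little)
  top 5b → 0x7 → cmp [RR]
  rd@[10:7]=0x4 ⇒ e
  rs@[6:3]=0xe ⇒ u
+0x0e: d0 3f ⇒ word 0x3fd0 (little)
  top 5b → 0x7 → cmp [RR]
  rd@[10:7]=0xf ⇒ v
  rs@[6:3]=0xa ⇒ y

jsr #-8; cmp e, u; cmp v, y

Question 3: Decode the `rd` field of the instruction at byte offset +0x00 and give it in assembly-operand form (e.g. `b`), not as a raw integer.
l

@+00  little-endian(10 3b) = 0x3b10
  opcode bits[15:11]=0x7: cmp/RR
  [10:7] rd=6 = l
  [6:3] rs=2 = c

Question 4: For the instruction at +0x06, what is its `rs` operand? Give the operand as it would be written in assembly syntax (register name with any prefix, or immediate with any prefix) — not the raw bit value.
a

@+06  little-endian(80 3a) = 0x3a80
  op=0x3a80>>11=0x7 ⇒ cmp (RR)
  [10:7] rd=5 = h
  [6:3] rs=0 = a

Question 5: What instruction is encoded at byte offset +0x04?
[04] 00 9a → 0x9a00
  opcode bits[15:11]=0x13: cpl/R
  [10:7] rd=4 = e

cpl e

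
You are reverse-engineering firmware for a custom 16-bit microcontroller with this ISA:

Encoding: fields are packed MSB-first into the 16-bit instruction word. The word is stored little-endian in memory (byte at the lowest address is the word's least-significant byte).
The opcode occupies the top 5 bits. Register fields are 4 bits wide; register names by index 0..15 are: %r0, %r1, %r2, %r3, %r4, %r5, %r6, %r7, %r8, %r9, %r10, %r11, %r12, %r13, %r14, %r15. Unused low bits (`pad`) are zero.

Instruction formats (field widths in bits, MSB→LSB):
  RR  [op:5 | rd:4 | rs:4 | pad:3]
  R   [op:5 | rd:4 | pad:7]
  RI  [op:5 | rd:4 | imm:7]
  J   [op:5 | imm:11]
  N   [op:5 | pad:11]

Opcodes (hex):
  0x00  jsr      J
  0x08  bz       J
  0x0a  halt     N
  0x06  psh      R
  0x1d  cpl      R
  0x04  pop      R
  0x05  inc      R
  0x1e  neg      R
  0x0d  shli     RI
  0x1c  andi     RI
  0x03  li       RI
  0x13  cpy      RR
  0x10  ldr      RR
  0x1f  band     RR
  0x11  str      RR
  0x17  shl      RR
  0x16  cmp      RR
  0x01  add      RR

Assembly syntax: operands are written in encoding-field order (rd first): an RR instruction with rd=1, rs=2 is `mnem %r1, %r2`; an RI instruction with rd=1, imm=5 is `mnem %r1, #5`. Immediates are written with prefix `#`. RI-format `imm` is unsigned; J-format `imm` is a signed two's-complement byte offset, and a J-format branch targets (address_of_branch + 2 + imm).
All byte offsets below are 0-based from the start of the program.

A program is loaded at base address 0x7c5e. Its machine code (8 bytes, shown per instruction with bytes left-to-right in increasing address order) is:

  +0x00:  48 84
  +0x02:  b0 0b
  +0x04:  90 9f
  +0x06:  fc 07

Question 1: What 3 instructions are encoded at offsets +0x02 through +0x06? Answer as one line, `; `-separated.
add %r7, %r6; cpy %r15, %r2; jsr #-4

[02] b0 0b → 0x0bb0
  op=0x0bb0>>11=0x1 ⇒ add (RR)
  rd: (w>>7)&0xf=0x7 → %r7
  rs: (w>>3)&0xf=0x6 → %r6
[04] 90 9f → 0x9f90
  op=0x9f90>>11=0x13 ⇒ cpy (RR)
  rd: (w>>7)&0xf=0xf → %r15
  rs: (w>>3)&0xf=0x2 → %r2
[06] fc 07 → 0x07fc
  op=0x07fc>>11=0x0 ⇒ jsr (J)
  imm: (w>>0)&0x7ff=0x7fc (s11→-4) → #-4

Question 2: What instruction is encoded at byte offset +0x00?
ldr %r8, %r9

+0x00: 48 84 ⇒ word 0x8448 (little)
  op=0x8448>>11=0x10 ⇒ ldr (RR)
  [10:7] rd=8 = %r8
  [6:3] rs=9 = %r9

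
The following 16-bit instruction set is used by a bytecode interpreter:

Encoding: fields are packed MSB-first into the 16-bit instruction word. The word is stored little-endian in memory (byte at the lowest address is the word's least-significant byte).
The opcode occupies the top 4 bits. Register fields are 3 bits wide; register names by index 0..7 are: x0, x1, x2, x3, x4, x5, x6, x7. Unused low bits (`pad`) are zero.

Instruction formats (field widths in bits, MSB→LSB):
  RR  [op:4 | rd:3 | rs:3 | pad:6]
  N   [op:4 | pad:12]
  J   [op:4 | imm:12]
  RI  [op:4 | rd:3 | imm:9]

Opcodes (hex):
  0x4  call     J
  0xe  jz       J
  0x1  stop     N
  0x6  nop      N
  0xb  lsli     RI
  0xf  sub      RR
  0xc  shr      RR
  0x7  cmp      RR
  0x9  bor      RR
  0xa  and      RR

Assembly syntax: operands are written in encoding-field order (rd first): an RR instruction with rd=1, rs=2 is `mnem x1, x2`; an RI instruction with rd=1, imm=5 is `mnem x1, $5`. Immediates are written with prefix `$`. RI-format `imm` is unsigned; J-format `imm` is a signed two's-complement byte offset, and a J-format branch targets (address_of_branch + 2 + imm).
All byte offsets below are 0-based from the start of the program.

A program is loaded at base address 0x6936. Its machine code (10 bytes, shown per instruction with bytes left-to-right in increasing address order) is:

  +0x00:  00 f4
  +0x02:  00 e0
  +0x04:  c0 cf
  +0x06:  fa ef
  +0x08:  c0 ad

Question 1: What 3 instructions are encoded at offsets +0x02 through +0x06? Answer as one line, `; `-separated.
jz $0; shr x7, x7; jz $-6

+0x02: 00 e0 ⇒ word 0xe000 (little)
  opcode bits[15:12]=0xe: jz/J
  [11:0] imm=0 = $0
+0x04: c0 cf ⇒ word 0xcfc0 (little)
  opcode bits[15:12]=0xc: shr/RR
  [11:9] rd=7 = x7
  [8:6] rs=7 = x7
+0x06: fa ef ⇒ word 0xeffa (little)
  opcode bits[15:12]=0xe: jz/J
  [11:0] imm=4090 (s12→-6) = $-6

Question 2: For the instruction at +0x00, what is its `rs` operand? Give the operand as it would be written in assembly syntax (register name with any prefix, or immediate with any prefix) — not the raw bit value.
x0

[00] 00 f4 → 0xf400
  opcode bits[15:12]=0xf: sub/RR
  [11:9] rd=2 = x2
  [8:6] rs=0 = x0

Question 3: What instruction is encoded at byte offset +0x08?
and x6, x7

@+08  little-endian(c0 ad) = 0xadc0
  op=0xadc0>>12=0xa ⇒ and (RR)
  [11:9] rd=6 = x6
  [8:6] rs=7 = x7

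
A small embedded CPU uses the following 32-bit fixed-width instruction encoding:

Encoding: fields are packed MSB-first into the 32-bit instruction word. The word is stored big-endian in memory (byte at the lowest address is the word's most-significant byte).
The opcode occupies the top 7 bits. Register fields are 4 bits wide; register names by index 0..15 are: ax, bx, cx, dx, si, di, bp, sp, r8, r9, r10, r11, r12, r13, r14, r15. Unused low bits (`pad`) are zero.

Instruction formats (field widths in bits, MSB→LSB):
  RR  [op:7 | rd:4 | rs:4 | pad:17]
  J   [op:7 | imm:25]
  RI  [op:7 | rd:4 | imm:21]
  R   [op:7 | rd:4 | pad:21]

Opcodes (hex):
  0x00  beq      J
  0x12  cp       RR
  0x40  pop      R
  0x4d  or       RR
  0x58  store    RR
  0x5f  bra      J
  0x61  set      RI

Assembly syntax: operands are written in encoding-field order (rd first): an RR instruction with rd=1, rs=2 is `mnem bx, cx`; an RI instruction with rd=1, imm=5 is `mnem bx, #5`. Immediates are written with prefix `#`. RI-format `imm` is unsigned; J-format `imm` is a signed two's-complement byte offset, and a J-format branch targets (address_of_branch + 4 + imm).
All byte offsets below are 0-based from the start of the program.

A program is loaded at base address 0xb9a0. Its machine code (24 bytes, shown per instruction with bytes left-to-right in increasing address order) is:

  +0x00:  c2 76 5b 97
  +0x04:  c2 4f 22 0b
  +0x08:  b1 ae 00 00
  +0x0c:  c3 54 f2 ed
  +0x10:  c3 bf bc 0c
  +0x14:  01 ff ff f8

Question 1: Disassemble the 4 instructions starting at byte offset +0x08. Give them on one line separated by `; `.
store r13, sp; set r10, #1372909; set r13, #2079756; beq #-8

off 0x08: read b1 ae 00 00 as big → 0xb1ae0000
  op=0xb1ae0000>>25=0x58 ⇒ store (RR)
  [24:21] rd=13 = r13
  [20:17] rs=7 = sp
off 0x0c: read c3 54 f2 ed as big → 0xc354f2ed
  op=0xc354f2ed>>25=0x61 ⇒ set (RI)
  [24:21] rd=10 = r10
  [20:0] imm=1372909 = #1372909
off 0x10: read c3 bf bc 0c as big → 0xc3bfbc0c
  op=0xc3bfbc0c>>25=0x61 ⇒ set (RI)
  [24:21] rd=13 = r13
  [20:0] imm=2079756 = #2079756
off 0x14: read 01 ff ff f8 as big → 0x01fffff8
  op=0x01fffff8>>25=0x0 ⇒ beq (J)
  [24:0] imm=33554424 (s25→-8) = #-8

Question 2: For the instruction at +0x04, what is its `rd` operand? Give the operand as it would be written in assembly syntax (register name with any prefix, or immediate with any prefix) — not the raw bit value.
+0x04: c2 4f 22 0b ⇒ word 0xc24f220b (big)
  op=0xc24f220b>>25=0x61 ⇒ set (RI)
  rd: (w>>21)&0xf=0x2 → cx
  imm: (w>>0)&0x1fffff=0xf220b → #991755

cx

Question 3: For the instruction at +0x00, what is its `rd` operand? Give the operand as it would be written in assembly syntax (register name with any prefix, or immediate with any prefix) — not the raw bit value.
dx

@+00  big-endian(c2 76 5b 97) = 0xc2765b97
  opcode bits[31:25]=0x61: set/RI
  rd: (w>>21)&0xf=0x3 → dx
  imm: (w>>0)&0x1fffff=0x165b97 → #1465239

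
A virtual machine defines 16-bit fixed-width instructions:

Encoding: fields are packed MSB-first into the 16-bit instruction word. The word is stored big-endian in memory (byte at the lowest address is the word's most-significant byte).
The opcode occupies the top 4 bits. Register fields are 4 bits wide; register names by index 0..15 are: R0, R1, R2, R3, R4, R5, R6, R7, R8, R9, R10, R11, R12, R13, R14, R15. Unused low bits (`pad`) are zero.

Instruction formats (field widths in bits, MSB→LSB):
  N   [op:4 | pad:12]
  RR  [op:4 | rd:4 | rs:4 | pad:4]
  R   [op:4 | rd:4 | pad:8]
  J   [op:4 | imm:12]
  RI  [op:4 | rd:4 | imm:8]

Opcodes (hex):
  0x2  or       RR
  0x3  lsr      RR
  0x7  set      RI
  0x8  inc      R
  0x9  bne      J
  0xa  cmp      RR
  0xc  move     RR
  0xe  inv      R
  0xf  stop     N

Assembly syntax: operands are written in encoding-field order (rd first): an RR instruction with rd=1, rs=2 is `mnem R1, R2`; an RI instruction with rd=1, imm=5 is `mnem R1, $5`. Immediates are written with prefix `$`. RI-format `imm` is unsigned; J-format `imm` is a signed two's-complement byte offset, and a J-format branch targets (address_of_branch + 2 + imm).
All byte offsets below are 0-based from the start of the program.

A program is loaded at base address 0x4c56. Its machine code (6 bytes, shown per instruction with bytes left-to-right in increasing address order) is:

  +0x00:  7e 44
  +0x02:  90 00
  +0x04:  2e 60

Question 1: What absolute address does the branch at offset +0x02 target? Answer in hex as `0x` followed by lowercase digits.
0x4c5a

+0x02: 90 00 ⇒ word 0x9000 (big)
  op=0x9000>>12=0x9 ⇒ bne (J)
  imm@[11:0]=0x0 ⇒ $0
  target = base 0x4c56 + off 0x02 + 2 + imm 0 = 0x4c5a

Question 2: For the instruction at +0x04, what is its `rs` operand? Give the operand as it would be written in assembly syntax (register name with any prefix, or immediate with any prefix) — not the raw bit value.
@+04  big-endian(2e 60) = 0x2e60
  opcode bits[15:12]=0x2: or/RR
  rd@[11:8]=0xe ⇒ R14
  rs@[7:4]=0x6 ⇒ R6

R6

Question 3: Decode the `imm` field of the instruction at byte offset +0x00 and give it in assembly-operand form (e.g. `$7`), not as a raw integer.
+0x00: 7e 44 ⇒ word 0x7e44 (big)
  opcode bits[15:12]=0x7: set/RI
  [11:8] rd=14 = R14
  [7:0] imm=68 = $68

$68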